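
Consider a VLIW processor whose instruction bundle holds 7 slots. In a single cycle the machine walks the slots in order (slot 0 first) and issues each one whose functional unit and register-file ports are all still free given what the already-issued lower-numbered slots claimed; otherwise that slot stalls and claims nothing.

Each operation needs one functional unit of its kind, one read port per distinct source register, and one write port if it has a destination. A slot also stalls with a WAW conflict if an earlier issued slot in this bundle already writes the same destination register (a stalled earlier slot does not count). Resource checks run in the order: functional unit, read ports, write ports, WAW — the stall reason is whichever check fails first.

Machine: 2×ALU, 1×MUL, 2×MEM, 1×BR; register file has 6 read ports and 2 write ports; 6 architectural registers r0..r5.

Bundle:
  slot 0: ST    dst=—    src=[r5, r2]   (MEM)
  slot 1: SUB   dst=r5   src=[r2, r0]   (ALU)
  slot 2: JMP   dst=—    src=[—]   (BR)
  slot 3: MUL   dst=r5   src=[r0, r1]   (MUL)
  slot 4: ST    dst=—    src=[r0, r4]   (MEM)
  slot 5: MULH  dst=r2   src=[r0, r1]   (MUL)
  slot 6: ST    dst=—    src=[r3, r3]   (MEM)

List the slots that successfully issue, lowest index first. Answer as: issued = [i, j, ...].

issued = [0, 1, 2, 4]

(0) want 1×MEM +2rd +0wr — yes → AL2|MU1|ME1|BR1|rd4|wr2
(1) want 1×ALU +2rd +1wr — yes → AL1|MU1|ME1|BR1|rd2|wr1
(2) want 1×BR +0rd +0wr — yes → AL1|MU1|ME1|BR0|rd2|wr1
(3) want 1×MUL +2rd +1wr — WAW → AL1|MU1|ME1|BR0|rd2|wr1
(4) want 1×MEM +2rd +0wr — yes → AL1|MU1|ME0|BR0|rd0|wr1
(5) want 1×MUL +2rd +1wr — RD_PORT → AL1|MU1|ME0|BR0|rd0|wr1
(6) want 1×MEM +1rd +0wr — FU → AL1|MU1|ME0|BR0|rd0|wr1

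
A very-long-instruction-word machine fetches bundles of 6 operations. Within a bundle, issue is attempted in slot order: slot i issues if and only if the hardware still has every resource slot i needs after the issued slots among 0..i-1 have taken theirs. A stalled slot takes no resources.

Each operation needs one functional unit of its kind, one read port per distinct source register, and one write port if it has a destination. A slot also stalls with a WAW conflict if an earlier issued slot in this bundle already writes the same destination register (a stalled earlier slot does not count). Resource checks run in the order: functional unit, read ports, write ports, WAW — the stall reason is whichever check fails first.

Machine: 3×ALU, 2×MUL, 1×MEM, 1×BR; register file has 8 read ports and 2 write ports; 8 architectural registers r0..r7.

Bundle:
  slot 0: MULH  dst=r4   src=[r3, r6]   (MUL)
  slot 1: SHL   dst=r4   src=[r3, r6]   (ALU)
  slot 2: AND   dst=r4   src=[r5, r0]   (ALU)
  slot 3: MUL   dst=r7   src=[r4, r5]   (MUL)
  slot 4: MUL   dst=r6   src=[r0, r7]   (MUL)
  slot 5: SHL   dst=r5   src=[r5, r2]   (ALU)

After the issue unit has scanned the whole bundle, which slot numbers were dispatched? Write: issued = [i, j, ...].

issued = [0, 3]

  0. MUL→r4 ⇒ go  {3A/1Mu/1Ld/1B | 6r 1w}
  1. ALU→r4 ⇒ no(WAW)  {3A/1Mu/1Ld/1B | 6r 1w}
  2. ALU→r4 ⇒ no(WAW)  {3A/1Mu/1Ld/1B | 6r 1w}
  3. MUL→r7 ⇒ go  {3A/0Mu/1Ld/1B | 4r 0w}
  4. MUL→r6 ⇒ no(FU)  {3A/0Mu/1Ld/1B | 4r 0w}
  5. ALU→r5 ⇒ no(WR_PORT)  {3A/0Mu/1Ld/1B | 4r 0w}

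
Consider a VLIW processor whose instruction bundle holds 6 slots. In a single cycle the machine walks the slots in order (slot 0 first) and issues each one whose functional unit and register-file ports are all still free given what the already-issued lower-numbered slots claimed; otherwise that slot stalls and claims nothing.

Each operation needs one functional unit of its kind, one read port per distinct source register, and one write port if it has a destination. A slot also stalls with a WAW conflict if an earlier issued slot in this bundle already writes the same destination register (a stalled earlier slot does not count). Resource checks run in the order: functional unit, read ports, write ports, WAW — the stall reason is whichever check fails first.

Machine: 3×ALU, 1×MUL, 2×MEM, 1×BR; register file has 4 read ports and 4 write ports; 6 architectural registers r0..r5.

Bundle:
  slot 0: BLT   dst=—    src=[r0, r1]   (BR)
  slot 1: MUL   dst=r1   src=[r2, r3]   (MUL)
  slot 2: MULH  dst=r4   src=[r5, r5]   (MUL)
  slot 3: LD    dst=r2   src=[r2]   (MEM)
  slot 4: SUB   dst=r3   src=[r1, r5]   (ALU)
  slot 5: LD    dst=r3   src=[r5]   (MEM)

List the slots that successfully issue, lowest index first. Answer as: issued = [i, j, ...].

slot 0 (BR): ISSUE — free A3,Mu1,Ld2,B0 rp2 wp4
slot 1 (MUL): ISSUE — free A3,Mu0,Ld2,B0 rp0 wp3
slot 2 (MUL): stall FU — free A3,Mu0,Ld2,B0 rp0 wp3
slot 3 (MEM): stall RD_PORT — free A3,Mu0,Ld2,B0 rp0 wp3
slot 4 (ALU): stall RD_PORT — free A3,Mu0,Ld2,B0 rp0 wp3
slot 5 (MEM): stall RD_PORT — free A3,Mu0,Ld2,B0 rp0 wp3

issued = [0, 1]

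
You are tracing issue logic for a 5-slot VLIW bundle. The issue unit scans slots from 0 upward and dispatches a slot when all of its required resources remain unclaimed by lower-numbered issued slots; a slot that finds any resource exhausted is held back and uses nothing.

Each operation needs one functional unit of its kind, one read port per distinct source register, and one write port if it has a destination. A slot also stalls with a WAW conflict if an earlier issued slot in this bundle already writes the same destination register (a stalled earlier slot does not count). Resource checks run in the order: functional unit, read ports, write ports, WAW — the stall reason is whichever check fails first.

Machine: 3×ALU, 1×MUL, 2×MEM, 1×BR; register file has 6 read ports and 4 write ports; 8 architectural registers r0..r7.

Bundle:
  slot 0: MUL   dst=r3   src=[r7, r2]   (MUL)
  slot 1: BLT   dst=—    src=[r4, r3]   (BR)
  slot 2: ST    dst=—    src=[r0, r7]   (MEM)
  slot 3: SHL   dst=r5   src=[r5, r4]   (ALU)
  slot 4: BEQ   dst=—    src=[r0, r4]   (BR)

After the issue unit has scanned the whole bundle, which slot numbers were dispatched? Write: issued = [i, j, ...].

  0. MUL→r3 ⇒ go  {3A/0Mu/2Ld/1B | 4r 3w}
  1. BR ⇒ go  {3A/0Mu/2Ld/0B | 2r 3w}
  2. MEM ⇒ go  {3A/0Mu/1Ld/0B | 0r 3w}
  3. ALU→r5 ⇒ no(RD_PORT)  {3A/0Mu/1Ld/0B | 0r 3w}
  4. BR ⇒ no(FU)  {3A/0Mu/1Ld/0B | 0r 3w}

issued = [0, 1, 2]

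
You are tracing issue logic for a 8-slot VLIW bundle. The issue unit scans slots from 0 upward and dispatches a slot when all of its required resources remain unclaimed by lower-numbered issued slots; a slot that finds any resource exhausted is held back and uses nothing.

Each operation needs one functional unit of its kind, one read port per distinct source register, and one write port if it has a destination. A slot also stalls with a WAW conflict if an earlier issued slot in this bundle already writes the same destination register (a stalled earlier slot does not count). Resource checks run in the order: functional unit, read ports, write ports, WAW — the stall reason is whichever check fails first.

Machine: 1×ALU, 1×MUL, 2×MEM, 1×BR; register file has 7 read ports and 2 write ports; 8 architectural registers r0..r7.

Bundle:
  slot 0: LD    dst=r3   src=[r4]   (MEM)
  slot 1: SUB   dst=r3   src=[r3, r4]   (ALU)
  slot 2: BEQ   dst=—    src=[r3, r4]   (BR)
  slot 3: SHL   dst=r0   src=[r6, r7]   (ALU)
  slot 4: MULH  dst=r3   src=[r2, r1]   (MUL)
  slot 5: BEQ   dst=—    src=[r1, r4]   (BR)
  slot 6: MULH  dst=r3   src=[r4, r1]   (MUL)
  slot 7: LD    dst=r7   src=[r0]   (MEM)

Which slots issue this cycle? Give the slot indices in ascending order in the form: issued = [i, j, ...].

[0] MEM needs rd=1 wr=1: ok; after: ALU=1 MUL=1 MEM=1 BR=1, R=6, W=1
[1] ALU needs rd=2 wr=1: WAW; after: ALU=1 MUL=1 MEM=1 BR=1, R=6, W=1
[2] BR needs rd=2 wr=0: ok; after: ALU=1 MUL=1 MEM=1 BR=0, R=4, W=1
[3] ALU needs rd=2 wr=1: ok; after: ALU=0 MUL=1 MEM=1 BR=0, R=2, W=0
[4] MUL needs rd=2 wr=1: WR_PORT; after: ALU=0 MUL=1 MEM=1 BR=0, R=2, W=0
[5] BR needs rd=2 wr=0: FU; after: ALU=0 MUL=1 MEM=1 BR=0, R=2, W=0
[6] MUL needs rd=2 wr=1: WR_PORT; after: ALU=0 MUL=1 MEM=1 BR=0, R=2, W=0
[7] MEM needs rd=1 wr=1: WR_PORT; after: ALU=0 MUL=1 MEM=1 BR=0, R=2, W=0

issued = [0, 2, 3]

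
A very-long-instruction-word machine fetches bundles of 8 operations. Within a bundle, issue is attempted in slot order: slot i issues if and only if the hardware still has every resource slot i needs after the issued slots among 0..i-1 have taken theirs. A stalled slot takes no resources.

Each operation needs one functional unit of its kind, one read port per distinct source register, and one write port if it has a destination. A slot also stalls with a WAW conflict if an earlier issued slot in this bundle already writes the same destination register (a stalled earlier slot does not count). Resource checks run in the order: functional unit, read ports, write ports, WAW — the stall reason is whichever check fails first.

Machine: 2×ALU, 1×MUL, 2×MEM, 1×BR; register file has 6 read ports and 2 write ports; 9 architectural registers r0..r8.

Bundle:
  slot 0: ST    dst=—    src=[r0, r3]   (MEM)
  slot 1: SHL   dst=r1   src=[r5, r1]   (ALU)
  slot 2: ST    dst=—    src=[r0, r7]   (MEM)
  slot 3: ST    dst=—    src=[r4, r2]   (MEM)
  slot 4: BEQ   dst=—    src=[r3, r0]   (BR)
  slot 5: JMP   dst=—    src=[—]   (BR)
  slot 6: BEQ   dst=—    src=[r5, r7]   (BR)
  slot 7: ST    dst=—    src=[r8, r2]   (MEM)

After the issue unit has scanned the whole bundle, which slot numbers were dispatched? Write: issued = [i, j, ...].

#0 MEM src=r0,r3 dispatched  <A:2 Mu:1 Ld:1 B:1 rd:4 wr:2>
#1 ALU src=r5,r1 dispatched  <A:1 Mu:1 Ld:1 B:1 rd:2 wr:1>
#2 MEM src=r0,r7 dispatched  <A:1 Mu:1 Ld:0 B:1 rd:0 wr:1>
#3 MEM src=r4,r2 held:FU  <A:1 Mu:1 Ld:0 B:1 rd:0 wr:1>
#4 BR src=r3,r0 held:RD_PORT  <A:1 Mu:1 Ld:0 B:1 rd:0 wr:1>
#5 BR src=- dispatched  <A:1 Mu:1 Ld:0 B:0 rd:0 wr:1>
#6 BR src=r5,r7 held:FU  <A:1 Mu:1 Ld:0 B:0 rd:0 wr:1>
#7 MEM src=r8,r2 held:FU  <A:1 Mu:1 Ld:0 B:0 rd:0 wr:1>

issued = [0, 1, 2, 5]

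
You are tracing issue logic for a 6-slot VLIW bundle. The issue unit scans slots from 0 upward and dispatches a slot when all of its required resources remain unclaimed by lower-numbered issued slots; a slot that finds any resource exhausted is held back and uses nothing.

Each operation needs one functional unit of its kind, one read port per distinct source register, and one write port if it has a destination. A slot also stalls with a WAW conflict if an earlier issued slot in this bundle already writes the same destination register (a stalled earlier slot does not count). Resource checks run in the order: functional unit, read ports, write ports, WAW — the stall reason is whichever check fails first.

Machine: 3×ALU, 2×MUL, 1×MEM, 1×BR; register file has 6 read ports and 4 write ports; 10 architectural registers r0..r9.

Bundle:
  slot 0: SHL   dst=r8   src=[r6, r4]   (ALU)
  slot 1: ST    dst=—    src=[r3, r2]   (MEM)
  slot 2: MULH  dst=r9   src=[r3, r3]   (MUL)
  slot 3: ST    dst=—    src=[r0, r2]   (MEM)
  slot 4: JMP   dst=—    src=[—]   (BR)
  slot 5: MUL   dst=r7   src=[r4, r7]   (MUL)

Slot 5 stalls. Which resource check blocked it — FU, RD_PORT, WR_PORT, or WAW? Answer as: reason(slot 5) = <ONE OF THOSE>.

[0] ALU needs rd=2 wr=1: ok; after: ALU=2 MUL=2 MEM=1 BR=1, R=4, W=3
[1] MEM needs rd=2 wr=0: ok; after: ALU=2 MUL=2 MEM=0 BR=1, R=2, W=3
[2] MUL needs rd=1 wr=1: ok; after: ALU=2 MUL=1 MEM=0 BR=1, R=1, W=2
[3] MEM needs rd=2 wr=0: FU; after: ALU=2 MUL=1 MEM=0 BR=1, R=1, W=2
[4] BR needs rd=0 wr=0: ok; after: ALU=2 MUL=1 MEM=0 BR=0, R=1, W=2
[5] MUL needs rd=2 wr=1: RD_PORT; after: ALU=2 MUL=1 MEM=0 BR=0, R=1, W=2

reason(slot 5) = RD_PORT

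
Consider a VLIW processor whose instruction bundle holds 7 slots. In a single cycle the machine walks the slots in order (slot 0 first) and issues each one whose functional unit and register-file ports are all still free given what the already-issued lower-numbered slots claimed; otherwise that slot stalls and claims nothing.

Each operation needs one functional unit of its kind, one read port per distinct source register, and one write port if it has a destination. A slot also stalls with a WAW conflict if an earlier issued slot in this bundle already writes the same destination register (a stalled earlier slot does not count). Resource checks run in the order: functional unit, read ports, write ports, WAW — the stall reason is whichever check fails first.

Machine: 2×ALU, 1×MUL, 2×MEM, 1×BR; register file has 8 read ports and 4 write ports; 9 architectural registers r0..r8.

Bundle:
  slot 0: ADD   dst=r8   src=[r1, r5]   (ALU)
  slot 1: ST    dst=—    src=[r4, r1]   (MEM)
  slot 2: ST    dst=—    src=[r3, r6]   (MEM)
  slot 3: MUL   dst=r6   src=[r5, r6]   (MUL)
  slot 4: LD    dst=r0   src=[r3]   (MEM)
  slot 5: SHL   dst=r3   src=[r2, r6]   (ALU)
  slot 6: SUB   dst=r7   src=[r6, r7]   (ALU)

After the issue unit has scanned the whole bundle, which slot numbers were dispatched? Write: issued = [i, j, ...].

slot 0 (ALU): ISSUE — free A1,Mu1,Ld2,B1 rp6 wp3
slot 1 (MEM): ISSUE — free A1,Mu1,Ld1,B1 rp4 wp3
slot 2 (MEM): ISSUE — free A1,Mu1,Ld0,B1 rp2 wp3
slot 3 (MUL): ISSUE — free A1,Mu0,Ld0,B1 rp0 wp2
slot 4 (MEM): stall FU — free A1,Mu0,Ld0,B1 rp0 wp2
slot 5 (ALU): stall RD_PORT — free A1,Mu0,Ld0,B1 rp0 wp2
slot 6 (ALU): stall RD_PORT — free A1,Mu0,Ld0,B1 rp0 wp2

issued = [0, 1, 2, 3]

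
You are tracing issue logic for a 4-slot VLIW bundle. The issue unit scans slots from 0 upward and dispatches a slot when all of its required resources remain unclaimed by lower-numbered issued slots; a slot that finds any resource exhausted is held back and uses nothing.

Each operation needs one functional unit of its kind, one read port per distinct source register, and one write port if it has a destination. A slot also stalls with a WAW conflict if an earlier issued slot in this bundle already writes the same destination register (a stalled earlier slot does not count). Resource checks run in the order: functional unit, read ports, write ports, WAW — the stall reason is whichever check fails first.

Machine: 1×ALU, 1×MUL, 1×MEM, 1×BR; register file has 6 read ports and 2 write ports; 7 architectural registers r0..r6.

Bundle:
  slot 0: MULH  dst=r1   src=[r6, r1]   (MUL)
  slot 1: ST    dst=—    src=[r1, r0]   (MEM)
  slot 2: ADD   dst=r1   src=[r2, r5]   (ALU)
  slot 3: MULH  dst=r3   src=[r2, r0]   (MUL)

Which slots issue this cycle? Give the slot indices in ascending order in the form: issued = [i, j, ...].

slot 0 (MUL): ISSUE — free A1,Mu0,Ld1,B1 rp4 wp1
slot 1 (MEM): ISSUE — free A1,Mu0,Ld0,B1 rp2 wp1
slot 2 (ALU): stall WAW — free A1,Mu0,Ld0,B1 rp2 wp1
slot 3 (MUL): stall FU — free A1,Mu0,Ld0,B1 rp2 wp1

issued = [0, 1]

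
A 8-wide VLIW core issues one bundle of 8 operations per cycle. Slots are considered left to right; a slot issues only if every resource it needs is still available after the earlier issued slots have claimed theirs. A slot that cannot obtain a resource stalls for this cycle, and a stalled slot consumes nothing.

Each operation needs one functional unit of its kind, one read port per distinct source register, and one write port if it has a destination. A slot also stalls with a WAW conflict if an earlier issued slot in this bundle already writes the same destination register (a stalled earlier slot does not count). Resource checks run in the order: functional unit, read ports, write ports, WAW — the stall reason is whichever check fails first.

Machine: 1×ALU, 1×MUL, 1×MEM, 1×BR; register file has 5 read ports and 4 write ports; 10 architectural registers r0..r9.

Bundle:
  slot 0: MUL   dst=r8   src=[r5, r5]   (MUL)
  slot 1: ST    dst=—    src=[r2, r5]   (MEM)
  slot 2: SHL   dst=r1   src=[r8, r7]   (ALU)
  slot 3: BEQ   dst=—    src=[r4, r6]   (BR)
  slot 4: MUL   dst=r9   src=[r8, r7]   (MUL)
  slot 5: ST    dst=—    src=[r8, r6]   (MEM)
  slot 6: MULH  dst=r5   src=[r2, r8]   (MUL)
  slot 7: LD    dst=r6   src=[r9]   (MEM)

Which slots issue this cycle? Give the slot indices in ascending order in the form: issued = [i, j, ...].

#0 MUL src=r5,r5 dispatched  <A:1 Mu:0 Ld:1 B:1 rd:4 wr:3>
#1 MEM src=r2,r5 dispatched  <A:1 Mu:0 Ld:0 B:1 rd:2 wr:3>
#2 ALU src=r8,r7 dispatched  <A:0 Mu:0 Ld:0 B:1 rd:0 wr:2>
#3 BR src=r4,r6 held:RD_PORT  <A:0 Mu:0 Ld:0 B:1 rd:0 wr:2>
#4 MUL src=r8,r7 held:FU  <A:0 Mu:0 Ld:0 B:1 rd:0 wr:2>
#5 MEM src=r8,r6 held:FU  <A:0 Mu:0 Ld:0 B:1 rd:0 wr:2>
#6 MUL src=r2,r8 held:FU  <A:0 Mu:0 Ld:0 B:1 rd:0 wr:2>
#7 MEM src=r9 held:FU  <A:0 Mu:0 Ld:0 B:1 rd:0 wr:2>

issued = [0, 1, 2]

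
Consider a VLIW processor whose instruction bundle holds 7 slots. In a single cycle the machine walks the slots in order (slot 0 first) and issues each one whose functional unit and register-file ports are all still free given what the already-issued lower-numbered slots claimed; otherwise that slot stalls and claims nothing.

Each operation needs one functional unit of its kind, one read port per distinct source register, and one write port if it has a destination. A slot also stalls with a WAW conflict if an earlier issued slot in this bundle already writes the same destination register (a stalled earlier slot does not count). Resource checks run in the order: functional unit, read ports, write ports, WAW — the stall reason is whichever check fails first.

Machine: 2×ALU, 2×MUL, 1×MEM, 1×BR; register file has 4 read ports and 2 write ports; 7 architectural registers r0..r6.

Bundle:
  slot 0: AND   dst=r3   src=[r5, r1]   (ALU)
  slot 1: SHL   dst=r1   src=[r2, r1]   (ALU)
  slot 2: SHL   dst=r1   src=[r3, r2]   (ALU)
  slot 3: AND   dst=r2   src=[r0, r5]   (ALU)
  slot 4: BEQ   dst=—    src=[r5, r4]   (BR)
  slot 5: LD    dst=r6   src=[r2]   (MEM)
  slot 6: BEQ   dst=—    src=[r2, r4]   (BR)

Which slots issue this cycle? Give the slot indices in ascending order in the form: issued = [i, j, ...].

  0. ALU→r3 ⇒ go  {1A/2Mu/1Ld/1B | 2r 1w}
  1. ALU→r1 ⇒ go  {0A/2Mu/1Ld/1B | 0r 0w}
  2. ALU→r1 ⇒ no(FU)  {0A/2Mu/1Ld/1B | 0r 0w}
  3. ALU→r2 ⇒ no(FU)  {0A/2Mu/1Ld/1B | 0r 0w}
  4. BR ⇒ no(RD_PORT)  {0A/2Mu/1Ld/1B | 0r 0w}
  5. MEM→r6 ⇒ no(RD_PORT)  {0A/2Mu/1Ld/1B | 0r 0w}
  6. BR ⇒ no(RD_PORT)  {0A/2Mu/1Ld/1B | 0r 0w}

issued = [0, 1]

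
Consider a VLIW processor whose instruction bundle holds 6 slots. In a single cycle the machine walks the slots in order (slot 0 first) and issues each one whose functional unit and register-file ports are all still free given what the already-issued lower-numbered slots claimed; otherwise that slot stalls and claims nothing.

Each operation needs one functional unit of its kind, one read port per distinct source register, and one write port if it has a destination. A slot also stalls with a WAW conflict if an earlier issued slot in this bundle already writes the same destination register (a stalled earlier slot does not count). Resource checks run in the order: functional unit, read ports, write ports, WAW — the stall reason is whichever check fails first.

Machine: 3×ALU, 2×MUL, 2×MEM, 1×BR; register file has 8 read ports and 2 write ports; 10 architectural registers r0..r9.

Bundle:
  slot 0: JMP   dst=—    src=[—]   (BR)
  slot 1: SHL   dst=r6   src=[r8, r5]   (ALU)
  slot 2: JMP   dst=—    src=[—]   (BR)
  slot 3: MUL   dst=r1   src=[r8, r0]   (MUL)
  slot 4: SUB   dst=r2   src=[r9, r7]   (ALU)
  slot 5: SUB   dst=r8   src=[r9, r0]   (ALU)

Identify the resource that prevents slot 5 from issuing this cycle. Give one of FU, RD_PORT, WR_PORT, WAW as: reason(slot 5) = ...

reason(slot 5) = WR_PORT

[0] BR needs rd=0 wr=0: ok; after: ALU=3 MUL=2 MEM=2 BR=0, R=8, W=2
[1] ALU needs rd=2 wr=1: ok; after: ALU=2 MUL=2 MEM=2 BR=0, R=6, W=1
[2] BR needs rd=0 wr=0: FU; after: ALU=2 MUL=2 MEM=2 BR=0, R=6, W=1
[3] MUL needs rd=2 wr=1: ok; after: ALU=2 MUL=1 MEM=2 BR=0, R=4, W=0
[4] ALU needs rd=2 wr=1: WR_PORT; after: ALU=2 MUL=1 MEM=2 BR=0, R=4, W=0
[5] ALU needs rd=2 wr=1: WR_PORT; after: ALU=2 MUL=1 MEM=2 BR=0, R=4, W=0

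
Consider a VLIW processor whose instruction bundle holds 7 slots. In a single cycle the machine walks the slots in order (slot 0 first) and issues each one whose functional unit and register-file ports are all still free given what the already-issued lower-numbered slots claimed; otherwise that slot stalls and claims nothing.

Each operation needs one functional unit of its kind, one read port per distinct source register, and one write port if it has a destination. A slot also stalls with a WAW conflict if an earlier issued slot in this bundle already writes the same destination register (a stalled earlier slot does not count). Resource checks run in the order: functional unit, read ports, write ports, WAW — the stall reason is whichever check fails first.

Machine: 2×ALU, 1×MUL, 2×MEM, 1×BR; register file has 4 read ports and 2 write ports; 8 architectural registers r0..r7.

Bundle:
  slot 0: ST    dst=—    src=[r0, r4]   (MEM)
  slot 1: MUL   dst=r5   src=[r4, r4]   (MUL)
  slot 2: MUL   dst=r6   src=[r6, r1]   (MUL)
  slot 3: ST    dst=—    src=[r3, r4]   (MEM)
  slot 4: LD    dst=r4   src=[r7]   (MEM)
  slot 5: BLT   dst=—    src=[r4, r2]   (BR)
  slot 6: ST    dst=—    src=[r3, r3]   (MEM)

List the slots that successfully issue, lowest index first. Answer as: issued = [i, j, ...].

[0] MEM needs rd=2 wr=0: ok; after: ALU=2 MUL=1 MEM=1 BR=1, R=2, W=2
[1] MUL needs rd=1 wr=1: ok; after: ALU=2 MUL=0 MEM=1 BR=1, R=1, W=1
[2] MUL needs rd=2 wr=1: FU; after: ALU=2 MUL=0 MEM=1 BR=1, R=1, W=1
[3] MEM needs rd=2 wr=0: RD_PORT; after: ALU=2 MUL=0 MEM=1 BR=1, R=1, W=1
[4] MEM needs rd=1 wr=1: ok; after: ALU=2 MUL=0 MEM=0 BR=1, R=0, W=0
[5] BR needs rd=2 wr=0: RD_PORT; after: ALU=2 MUL=0 MEM=0 BR=1, R=0, W=0
[6] MEM needs rd=1 wr=0: FU; after: ALU=2 MUL=0 MEM=0 BR=1, R=0, W=0

issued = [0, 1, 4]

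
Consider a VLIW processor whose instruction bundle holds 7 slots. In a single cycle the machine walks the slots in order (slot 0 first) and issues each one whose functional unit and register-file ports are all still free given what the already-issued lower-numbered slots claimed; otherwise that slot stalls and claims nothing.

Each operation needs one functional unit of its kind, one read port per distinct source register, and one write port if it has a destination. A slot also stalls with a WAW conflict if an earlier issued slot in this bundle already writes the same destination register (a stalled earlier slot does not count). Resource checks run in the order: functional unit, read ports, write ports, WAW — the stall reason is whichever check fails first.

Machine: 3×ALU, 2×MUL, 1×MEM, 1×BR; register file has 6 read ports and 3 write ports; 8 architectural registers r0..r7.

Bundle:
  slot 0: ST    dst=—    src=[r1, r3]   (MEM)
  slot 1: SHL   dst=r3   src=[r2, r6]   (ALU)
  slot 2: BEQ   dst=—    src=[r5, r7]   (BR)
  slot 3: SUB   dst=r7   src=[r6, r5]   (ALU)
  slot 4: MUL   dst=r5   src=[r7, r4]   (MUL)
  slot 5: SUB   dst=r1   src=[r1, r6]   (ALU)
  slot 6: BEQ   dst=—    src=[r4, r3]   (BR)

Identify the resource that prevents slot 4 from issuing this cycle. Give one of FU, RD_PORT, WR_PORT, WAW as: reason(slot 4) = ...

#0 MEM src=r1,r3 dispatched  <A:3 Mu:2 Ld:0 B:1 rd:4 wr:3>
#1 ALU src=r2,r6 dispatched  <A:2 Mu:2 Ld:0 B:1 rd:2 wr:2>
#2 BR src=r5,r7 dispatched  <A:2 Mu:2 Ld:0 B:0 rd:0 wr:2>
#3 ALU src=r6,r5 held:RD_PORT  <A:2 Mu:2 Ld:0 B:0 rd:0 wr:2>
#4 MUL src=r7,r4 held:RD_PORT  <A:2 Mu:2 Ld:0 B:0 rd:0 wr:2>
#5 ALU src=r1,r6 held:RD_PORT  <A:2 Mu:2 Ld:0 B:0 rd:0 wr:2>
#6 BR src=r4,r3 held:FU  <A:2 Mu:2 Ld:0 B:0 rd:0 wr:2>

reason(slot 4) = RD_PORT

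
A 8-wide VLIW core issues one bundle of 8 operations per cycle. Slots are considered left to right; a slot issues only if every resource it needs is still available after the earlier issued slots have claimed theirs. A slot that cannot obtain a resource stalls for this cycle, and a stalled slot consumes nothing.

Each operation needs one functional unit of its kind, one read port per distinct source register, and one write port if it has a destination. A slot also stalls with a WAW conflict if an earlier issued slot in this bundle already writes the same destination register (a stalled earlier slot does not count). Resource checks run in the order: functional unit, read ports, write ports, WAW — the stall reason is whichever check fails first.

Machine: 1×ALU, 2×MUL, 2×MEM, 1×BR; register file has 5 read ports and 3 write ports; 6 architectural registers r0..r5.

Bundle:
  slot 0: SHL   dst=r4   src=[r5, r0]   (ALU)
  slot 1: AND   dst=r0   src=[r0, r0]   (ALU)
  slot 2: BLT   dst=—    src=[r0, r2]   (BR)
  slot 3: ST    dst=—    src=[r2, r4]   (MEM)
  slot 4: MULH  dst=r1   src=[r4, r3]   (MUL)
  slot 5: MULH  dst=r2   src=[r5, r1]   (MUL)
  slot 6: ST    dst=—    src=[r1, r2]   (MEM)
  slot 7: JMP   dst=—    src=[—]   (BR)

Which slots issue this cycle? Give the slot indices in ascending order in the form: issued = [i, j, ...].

issued = [0, 2]

slot 0 (ALU): ISSUE — free A0,Mu2,Ld2,B1 rp3 wp2
slot 1 (ALU): stall FU — free A0,Mu2,Ld2,B1 rp3 wp2
slot 2 (BR): ISSUE — free A0,Mu2,Ld2,B0 rp1 wp2
slot 3 (MEM): stall RD_PORT — free A0,Mu2,Ld2,B0 rp1 wp2
slot 4 (MUL): stall RD_PORT — free A0,Mu2,Ld2,B0 rp1 wp2
slot 5 (MUL): stall RD_PORT — free A0,Mu2,Ld2,B0 rp1 wp2
slot 6 (MEM): stall RD_PORT — free A0,Mu2,Ld2,B0 rp1 wp2
slot 7 (BR): stall FU — free A0,Mu2,Ld2,B0 rp1 wp2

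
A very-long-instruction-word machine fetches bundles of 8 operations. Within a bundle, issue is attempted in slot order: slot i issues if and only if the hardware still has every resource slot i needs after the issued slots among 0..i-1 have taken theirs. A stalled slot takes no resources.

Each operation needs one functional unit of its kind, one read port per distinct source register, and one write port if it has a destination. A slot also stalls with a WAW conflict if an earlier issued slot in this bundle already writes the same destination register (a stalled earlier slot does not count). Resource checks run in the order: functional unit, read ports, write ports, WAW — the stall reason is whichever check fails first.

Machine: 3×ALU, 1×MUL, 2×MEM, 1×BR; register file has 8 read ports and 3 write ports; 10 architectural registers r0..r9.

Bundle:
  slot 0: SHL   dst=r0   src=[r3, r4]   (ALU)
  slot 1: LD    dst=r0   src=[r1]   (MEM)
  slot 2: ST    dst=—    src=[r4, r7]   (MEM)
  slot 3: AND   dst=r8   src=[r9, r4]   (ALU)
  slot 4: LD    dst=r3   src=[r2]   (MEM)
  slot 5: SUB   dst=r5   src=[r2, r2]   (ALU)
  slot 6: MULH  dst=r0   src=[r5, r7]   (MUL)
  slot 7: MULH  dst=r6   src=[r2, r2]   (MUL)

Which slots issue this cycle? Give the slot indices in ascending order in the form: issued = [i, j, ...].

[0] ALU needs rd=2 wr=1: ok; after: ALU=2 MUL=1 MEM=2 BR=1, R=6, W=2
[1] MEM needs rd=1 wr=1: WAW; after: ALU=2 MUL=1 MEM=2 BR=1, R=6, W=2
[2] MEM needs rd=2 wr=0: ok; after: ALU=2 MUL=1 MEM=1 BR=1, R=4, W=2
[3] ALU needs rd=2 wr=1: ok; after: ALU=1 MUL=1 MEM=1 BR=1, R=2, W=1
[4] MEM needs rd=1 wr=1: ok; after: ALU=1 MUL=1 MEM=0 BR=1, R=1, W=0
[5] ALU needs rd=1 wr=1: WR_PORT; after: ALU=1 MUL=1 MEM=0 BR=1, R=1, W=0
[6] MUL needs rd=2 wr=1: RD_PORT; after: ALU=1 MUL=1 MEM=0 BR=1, R=1, W=0
[7] MUL needs rd=1 wr=1: WR_PORT; after: ALU=1 MUL=1 MEM=0 BR=1, R=1, W=0

issued = [0, 2, 3, 4]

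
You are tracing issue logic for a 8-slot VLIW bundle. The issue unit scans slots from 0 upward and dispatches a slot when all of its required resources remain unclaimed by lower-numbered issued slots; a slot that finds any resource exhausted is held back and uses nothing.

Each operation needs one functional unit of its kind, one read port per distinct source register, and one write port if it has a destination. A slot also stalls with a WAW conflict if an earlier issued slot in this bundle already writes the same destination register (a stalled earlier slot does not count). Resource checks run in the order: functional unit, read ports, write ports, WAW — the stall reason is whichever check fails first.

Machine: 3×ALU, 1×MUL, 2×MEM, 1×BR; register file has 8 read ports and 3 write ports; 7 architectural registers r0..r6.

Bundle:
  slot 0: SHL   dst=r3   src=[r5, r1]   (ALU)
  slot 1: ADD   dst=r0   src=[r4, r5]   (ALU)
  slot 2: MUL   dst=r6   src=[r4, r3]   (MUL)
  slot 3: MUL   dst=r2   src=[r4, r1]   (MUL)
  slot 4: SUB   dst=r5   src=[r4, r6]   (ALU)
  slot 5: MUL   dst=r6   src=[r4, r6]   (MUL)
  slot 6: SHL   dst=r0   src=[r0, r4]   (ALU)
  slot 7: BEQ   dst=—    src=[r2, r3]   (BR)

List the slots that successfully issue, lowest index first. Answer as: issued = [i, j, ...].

(0) want 1×ALU +2rd +1wr — yes → AL2|MU1|ME2|BR1|rd6|wr2
(1) want 1×ALU +2rd +1wr — yes → AL1|MU1|ME2|BR1|rd4|wr1
(2) want 1×MUL +2rd +1wr — yes → AL1|MU0|ME2|BR1|rd2|wr0
(3) want 1×MUL +2rd +1wr — FU → AL1|MU0|ME2|BR1|rd2|wr0
(4) want 1×ALU +2rd +1wr — WR_PORT → AL1|MU0|ME2|BR1|rd2|wr0
(5) want 1×MUL +2rd +1wr — FU → AL1|MU0|ME2|BR1|rd2|wr0
(6) want 1×ALU +2rd +1wr — WR_PORT → AL1|MU0|ME2|BR1|rd2|wr0
(7) want 1×BR +2rd +0wr — yes → AL1|MU0|ME2|BR0|rd0|wr0

issued = [0, 1, 2, 7]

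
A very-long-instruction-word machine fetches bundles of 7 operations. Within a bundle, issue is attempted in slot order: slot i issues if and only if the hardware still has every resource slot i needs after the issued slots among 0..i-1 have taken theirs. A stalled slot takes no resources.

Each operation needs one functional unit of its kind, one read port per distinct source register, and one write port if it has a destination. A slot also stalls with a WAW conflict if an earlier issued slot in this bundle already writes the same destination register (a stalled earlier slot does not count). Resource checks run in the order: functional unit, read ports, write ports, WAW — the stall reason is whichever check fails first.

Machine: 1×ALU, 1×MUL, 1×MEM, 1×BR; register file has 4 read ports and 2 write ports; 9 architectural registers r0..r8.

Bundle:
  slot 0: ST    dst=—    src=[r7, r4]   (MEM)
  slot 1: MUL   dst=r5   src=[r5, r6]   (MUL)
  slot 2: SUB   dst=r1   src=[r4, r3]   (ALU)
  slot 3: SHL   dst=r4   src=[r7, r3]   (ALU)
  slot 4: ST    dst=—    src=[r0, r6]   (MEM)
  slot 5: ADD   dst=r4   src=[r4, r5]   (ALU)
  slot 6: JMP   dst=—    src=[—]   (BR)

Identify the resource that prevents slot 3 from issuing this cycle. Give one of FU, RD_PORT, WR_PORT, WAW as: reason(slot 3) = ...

  0. MEM ⇒ go  {1A/1Mu/0Ld/1B | 2r 2w}
  1. MUL→r5 ⇒ go  {1A/0Mu/0Ld/1B | 0r 1w}
  2. ALU→r1 ⇒ no(RD_PORT)  {1A/0Mu/0Ld/1B | 0r 1w}
  3. ALU→r4 ⇒ no(RD_PORT)  {1A/0Mu/0Ld/1B | 0r 1w}
  4. MEM ⇒ no(FU)  {1A/0Mu/0Ld/1B | 0r 1w}
  5. ALU→r4 ⇒ no(RD_PORT)  {1A/0Mu/0Ld/1B | 0r 1w}
  6. BR ⇒ go  {1A/0Mu/0Ld/0B | 0r 1w}

reason(slot 3) = RD_PORT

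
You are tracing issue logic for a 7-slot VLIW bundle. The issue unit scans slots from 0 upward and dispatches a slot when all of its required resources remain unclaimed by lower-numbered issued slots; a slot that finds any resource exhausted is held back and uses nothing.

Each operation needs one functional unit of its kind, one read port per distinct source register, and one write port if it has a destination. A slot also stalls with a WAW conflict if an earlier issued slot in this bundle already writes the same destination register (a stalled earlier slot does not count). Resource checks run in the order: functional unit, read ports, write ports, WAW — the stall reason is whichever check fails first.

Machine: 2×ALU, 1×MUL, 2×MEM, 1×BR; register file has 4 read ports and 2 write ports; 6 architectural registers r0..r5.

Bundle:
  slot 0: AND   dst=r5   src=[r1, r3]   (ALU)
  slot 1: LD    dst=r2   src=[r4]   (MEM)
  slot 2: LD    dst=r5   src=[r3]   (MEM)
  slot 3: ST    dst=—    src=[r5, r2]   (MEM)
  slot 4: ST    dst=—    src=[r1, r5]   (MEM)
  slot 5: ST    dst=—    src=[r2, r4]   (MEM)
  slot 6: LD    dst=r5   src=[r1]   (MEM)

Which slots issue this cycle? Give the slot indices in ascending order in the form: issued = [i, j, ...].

slot 0 (ALU): ISSUE — free A1,Mu1,Ld2,B1 rp2 wp1
slot 1 (MEM): ISSUE — free A1,Mu1,Ld1,B1 rp1 wp0
slot 2 (MEM): stall WR_PORT — free A1,Mu1,Ld1,B1 rp1 wp0
slot 3 (MEM): stall RD_PORT — free A1,Mu1,Ld1,B1 rp1 wp0
slot 4 (MEM): stall RD_PORT — free A1,Mu1,Ld1,B1 rp1 wp0
slot 5 (MEM): stall RD_PORT — free A1,Mu1,Ld1,B1 rp1 wp0
slot 6 (MEM): stall WR_PORT — free A1,Mu1,Ld1,B1 rp1 wp0

issued = [0, 1]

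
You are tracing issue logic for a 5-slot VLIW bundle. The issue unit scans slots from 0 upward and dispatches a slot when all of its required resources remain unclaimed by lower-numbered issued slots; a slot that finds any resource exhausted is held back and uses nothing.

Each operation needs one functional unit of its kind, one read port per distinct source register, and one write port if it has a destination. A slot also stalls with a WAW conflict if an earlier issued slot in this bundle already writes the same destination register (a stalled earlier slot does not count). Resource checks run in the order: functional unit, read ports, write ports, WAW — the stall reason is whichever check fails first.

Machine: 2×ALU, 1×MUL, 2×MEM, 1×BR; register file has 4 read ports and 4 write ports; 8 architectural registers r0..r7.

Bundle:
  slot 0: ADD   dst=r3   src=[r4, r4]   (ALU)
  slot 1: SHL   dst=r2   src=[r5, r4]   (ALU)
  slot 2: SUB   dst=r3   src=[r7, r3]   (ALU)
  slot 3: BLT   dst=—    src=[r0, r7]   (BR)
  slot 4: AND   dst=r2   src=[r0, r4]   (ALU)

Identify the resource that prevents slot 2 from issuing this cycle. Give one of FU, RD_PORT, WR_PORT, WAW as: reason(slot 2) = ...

  0. ALU→r3 ⇒ go  {1A/1Mu/2Ld/1B | 3r 3w}
  1. ALU→r2 ⇒ go  {0A/1Mu/2Ld/1B | 1r 2w}
  2. ALU→r3 ⇒ no(FU)  {0A/1Mu/2Ld/1B | 1r 2w}
  3. BR ⇒ no(RD_PORT)  {0A/1Mu/2Ld/1B | 1r 2w}
  4. ALU→r2 ⇒ no(FU)  {0A/1Mu/2Ld/1B | 1r 2w}

reason(slot 2) = FU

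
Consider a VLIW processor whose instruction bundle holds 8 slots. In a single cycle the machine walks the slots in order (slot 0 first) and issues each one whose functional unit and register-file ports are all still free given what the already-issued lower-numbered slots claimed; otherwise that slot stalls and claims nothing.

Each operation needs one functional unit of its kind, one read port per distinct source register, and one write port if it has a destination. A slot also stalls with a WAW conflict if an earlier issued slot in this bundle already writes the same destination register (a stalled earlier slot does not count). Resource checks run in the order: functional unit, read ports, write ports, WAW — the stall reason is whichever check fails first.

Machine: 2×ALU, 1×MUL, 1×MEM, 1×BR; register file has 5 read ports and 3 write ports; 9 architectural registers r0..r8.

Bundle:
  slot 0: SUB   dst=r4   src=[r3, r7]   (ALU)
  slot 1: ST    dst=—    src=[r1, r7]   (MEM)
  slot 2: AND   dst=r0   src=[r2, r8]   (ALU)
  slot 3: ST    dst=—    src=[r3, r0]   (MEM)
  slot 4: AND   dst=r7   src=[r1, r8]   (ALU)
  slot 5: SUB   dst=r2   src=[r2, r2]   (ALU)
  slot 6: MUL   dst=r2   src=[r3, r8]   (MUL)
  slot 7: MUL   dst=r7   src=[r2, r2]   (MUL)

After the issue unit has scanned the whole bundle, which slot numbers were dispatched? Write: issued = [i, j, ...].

(0) want 1×ALU +2rd +1wr — yes → AL1|MU1|ME1|BR1|rd3|wr2
(1) want 1×MEM +2rd +0wr — yes → AL1|MU1|ME0|BR1|rd1|wr2
(2) want 1×ALU +2rd +1wr — RD_PORT → AL1|MU1|ME0|BR1|rd1|wr2
(3) want 1×MEM +2rd +0wr — FU → AL1|MU1|ME0|BR1|rd1|wr2
(4) want 1×ALU +2rd +1wr — RD_PORT → AL1|MU1|ME0|BR1|rd1|wr2
(5) want 1×ALU +1rd +1wr — yes → AL0|MU1|ME0|BR1|rd0|wr1
(6) want 1×MUL +2rd +1wr — RD_PORT → AL0|MU1|ME0|BR1|rd0|wr1
(7) want 1×MUL +1rd +1wr — RD_PORT → AL0|MU1|ME0|BR1|rd0|wr1

issued = [0, 1, 5]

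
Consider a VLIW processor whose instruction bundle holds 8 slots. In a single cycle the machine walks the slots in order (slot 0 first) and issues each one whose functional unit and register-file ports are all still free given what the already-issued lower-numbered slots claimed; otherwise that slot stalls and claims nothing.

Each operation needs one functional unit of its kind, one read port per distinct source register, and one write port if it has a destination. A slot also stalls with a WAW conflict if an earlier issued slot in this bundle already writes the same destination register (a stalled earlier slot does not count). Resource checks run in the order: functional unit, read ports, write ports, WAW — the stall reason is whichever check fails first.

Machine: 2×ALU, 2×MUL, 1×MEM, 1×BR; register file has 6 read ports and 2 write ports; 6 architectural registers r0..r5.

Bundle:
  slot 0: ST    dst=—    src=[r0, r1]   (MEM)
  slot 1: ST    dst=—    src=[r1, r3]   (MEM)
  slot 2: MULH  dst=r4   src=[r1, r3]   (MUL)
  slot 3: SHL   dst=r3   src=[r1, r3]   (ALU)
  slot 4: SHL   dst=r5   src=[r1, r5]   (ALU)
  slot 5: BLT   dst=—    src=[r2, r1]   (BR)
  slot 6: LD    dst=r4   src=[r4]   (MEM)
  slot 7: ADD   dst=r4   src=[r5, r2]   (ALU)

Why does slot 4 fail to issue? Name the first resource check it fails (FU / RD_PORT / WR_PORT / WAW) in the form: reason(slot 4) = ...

reason(slot 4) = RD_PORT

slot 0 (MEM): ISSUE — free A2,Mu2,Ld0,B1 rp4 wp2
slot 1 (MEM): stall FU — free A2,Mu2,Ld0,B1 rp4 wp2
slot 2 (MUL): ISSUE — free A2,Mu1,Ld0,B1 rp2 wp1
slot 3 (ALU): ISSUE — free A1,Mu1,Ld0,B1 rp0 wp0
slot 4 (ALU): stall RD_PORT — free A1,Mu1,Ld0,B1 rp0 wp0
slot 5 (BR): stall RD_PORT — free A1,Mu1,Ld0,B1 rp0 wp0
slot 6 (MEM): stall FU — free A1,Mu1,Ld0,B1 rp0 wp0
slot 7 (ALU): stall RD_PORT — free A1,Mu1,Ld0,B1 rp0 wp0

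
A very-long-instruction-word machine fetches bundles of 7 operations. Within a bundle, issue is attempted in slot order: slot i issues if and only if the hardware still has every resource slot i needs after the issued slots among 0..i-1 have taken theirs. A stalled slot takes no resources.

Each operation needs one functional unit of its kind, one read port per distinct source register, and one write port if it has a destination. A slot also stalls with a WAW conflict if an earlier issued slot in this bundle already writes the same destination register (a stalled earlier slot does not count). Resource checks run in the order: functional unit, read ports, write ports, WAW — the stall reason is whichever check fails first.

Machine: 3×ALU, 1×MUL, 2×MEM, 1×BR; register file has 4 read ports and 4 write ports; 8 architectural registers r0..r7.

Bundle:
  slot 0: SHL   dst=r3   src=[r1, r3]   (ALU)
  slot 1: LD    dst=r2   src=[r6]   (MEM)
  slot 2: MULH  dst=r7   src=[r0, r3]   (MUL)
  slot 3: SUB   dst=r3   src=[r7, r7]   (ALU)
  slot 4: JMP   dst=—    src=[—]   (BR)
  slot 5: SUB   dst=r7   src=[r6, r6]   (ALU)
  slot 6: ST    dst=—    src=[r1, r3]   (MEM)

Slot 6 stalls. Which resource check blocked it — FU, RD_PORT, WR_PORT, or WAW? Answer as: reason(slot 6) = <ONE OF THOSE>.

[0] ALU needs rd=2 wr=1: ok; after: ALU=2 MUL=1 MEM=2 BR=1, R=2, W=3
[1] MEM needs rd=1 wr=1: ok; after: ALU=2 MUL=1 MEM=1 BR=1, R=1, W=2
[2] MUL needs rd=2 wr=1: RD_PORT; after: ALU=2 MUL=1 MEM=1 BR=1, R=1, W=2
[3] ALU needs rd=1 wr=1: WAW; after: ALU=2 MUL=1 MEM=1 BR=1, R=1, W=2
[4] BR needs rd=0 wr=0: ok; after: ALU=2 MUL=1 MEM=1 BR=0, R=1, W=2
[5] ALU needs rd=1 wr=1: ok; after: ALU=1 MUL=1 MEM=1 BR=0, R=0, W=1
[6] MEM needs rd=2 wr=0: RD_PORT; after: ALU=1 MUL=1 MEM=1 BR=0, R=0, W=1

reason(slot 6) = RD_PORT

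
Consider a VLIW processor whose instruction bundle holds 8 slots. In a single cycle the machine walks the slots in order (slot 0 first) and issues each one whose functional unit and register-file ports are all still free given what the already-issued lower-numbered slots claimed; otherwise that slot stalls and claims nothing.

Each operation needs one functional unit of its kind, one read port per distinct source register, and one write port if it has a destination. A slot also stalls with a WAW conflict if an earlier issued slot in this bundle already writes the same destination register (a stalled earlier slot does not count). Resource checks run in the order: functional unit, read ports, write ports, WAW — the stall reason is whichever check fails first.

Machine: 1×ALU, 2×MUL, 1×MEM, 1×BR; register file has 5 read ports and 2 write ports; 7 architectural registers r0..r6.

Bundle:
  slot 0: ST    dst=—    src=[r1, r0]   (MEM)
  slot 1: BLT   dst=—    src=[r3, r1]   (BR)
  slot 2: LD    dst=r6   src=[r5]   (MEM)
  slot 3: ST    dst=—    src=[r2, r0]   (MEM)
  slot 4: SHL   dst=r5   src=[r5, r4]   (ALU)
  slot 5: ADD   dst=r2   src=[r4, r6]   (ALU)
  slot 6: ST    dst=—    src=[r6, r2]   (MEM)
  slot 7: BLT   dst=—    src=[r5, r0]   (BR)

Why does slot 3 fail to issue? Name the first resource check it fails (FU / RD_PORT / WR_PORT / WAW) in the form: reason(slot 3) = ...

[0] MEM needs rd=2 wr=0: ok; after: ALU=1 MUL=2 MEM=0 BR=1, R=3, W=2
[1] BR needs rd=2 wr=0: ok; after: ALU=1 MUL=2 MEM=0 BR=0, R=1, W=2
[2] MEM needs rd=1 wr=1: FU; after: ALU=1 MUL=2 MEM=0 BR=0, R=1, W=2
[3] MEM needs rd=2 wr=0: FU; after: ALU=1 MUL=2 MEM=0 BR=0, R=1, W=2
[4] ALU needs rd=2 wr=1: RD_PORT; after: ALU=1 MUL=2 MEM=0 BR=0, R=1, W=2
[5] ALU needs rd=2 wr=1: RD_PORT; after: ALU=1 MUL=2 MEM=0 BR=0, R=1, W=2
[6] MEM needs rd=2 wr=0: FU; after: ALU=1 MUL=2 MEM=0 BR=0, R=1, W=2
[7] BR needs rd=2 wr=0: FU; after: ALU=1 MUL=2 MEM=0 BR=0, R=1, W=2

reason(slot 3) = FU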